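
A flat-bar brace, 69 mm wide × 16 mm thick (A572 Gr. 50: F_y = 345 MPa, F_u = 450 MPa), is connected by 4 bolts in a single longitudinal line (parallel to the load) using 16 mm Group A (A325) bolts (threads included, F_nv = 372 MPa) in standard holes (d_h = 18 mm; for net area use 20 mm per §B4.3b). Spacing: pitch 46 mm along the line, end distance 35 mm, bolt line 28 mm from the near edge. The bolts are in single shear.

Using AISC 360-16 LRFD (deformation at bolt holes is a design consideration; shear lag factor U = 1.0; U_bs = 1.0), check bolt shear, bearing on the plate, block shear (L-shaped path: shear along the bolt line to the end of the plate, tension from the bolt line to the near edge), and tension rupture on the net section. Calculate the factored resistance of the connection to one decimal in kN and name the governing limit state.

224.4 kN (bolt shear governs)

Bolt shear: A_b = π(16)²/4 = 201.06 mm². φR_n = 0.75 × 372 × 201.06 × 4 × 1 = 224.4 kN.
Bearing (16 mm plate, F_u = 450 MPa): end bolts L_c = 35 − 18/2 = 26, R_n = min(1.2×26×16×450, 2.4×16×16×450) = 224.64 kN/bolt; interior L_c = 46 − 18 = 28, R_n = 241.92 kN/bolt. φR_n = 0.75 × (1×224.64 + 3×241.92) = 712.8 kN.
Block shear: shear path 1×[35+3×46] = 1×173 mm, A_gv = 2768, A_nv = 1×(173 − 3.5×20)×16 = 1648 mm²; tension to near edge: (28 − 0.5×20)×16 = 288 mm². R_n = min(0.6×450×1648, 0.6×345×2768) + 1.0×450×288 = min(444.96, 572.98) + 129.6 = 574.56 kN. φR_n = 0.75 × 574.56 = 430.9 kN.
Tension rupture (net): A_n = (69 − 1×20)×16 = 784 mm² (U = 1.0, A_e = A_n). φR_n = 0.75 × 450 × 784 = 264.6 kN.
Governing: min(224.4, 712.8, 430.9, 264.6) = 224.4 kN → bolt shear.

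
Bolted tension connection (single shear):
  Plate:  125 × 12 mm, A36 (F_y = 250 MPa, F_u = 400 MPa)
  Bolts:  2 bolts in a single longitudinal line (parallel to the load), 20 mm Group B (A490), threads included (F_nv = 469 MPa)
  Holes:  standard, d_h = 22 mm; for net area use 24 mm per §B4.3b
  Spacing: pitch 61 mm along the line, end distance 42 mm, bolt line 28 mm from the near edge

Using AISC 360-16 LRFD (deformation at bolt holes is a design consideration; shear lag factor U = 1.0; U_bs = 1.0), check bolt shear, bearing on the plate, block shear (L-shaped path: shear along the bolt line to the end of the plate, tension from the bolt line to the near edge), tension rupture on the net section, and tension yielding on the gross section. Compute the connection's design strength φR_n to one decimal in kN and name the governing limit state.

196.7 kN (block shear governs)

Bolt shear: A_b = π(20)²/4 = 314.16 mm². φR_n = 0.75 × 469 × 314.16 × 2 × 1 = 221.0 kN.
Bearing (12 mm plate, F_u = 400 MPa): end bolts L_c = 42 − 22/2 = 31, R_n = min(1.2×31×12×400, 2.4×20×12×400) = 178.56 kN/bolt; interior L_c = 61 − 22 = 39, R_n = 224.64 kN/bolt. φR_n = 0.75 × (1×178.56 + 1×224.64) = 302.4 kN.
Block shear: shear path 1×[42+1×61] = 1×103 mm, A_gv = 1236, A_nv = 1×(103 − 1.5×24)×12 = 804 mm²; tension to near edge: (28 − 0.5×24)×12 = 192 mm². R_n = min(0.6×400×804, 0.6×250×1236) + 1.0×400×192 = min(192.96, 185.4) + 76.8 = 262.2 kN. φR_n = 0.75 × 262.2 = 196.7 kN.
Tension rupture (net): A_n = (125 − 1×24)×12 = 1212 mm² (U = 1.0, A_e = A_n). φR_n = 0.75 × 400 × 1212 = 363.6 kN.
Tension yield (gross): A_g = 125×12 = 1500 mm². φR_n = 0.90 × 250 × 1500 = 337.5 kN.
Governing: min(221.0, 302.4, 196.7, 363.6, 337.5) = 196.7 kN → block shear.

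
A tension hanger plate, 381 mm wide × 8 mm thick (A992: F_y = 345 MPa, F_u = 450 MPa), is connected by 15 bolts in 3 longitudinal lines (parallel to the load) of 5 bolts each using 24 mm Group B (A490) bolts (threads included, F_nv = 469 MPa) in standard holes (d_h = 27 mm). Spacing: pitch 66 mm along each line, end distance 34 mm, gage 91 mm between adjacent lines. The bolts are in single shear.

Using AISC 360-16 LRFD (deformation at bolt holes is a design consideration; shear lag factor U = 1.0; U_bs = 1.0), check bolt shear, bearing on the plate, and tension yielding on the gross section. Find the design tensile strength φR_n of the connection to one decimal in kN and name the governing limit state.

Bolt shear: A_b = π(24)²/4 = 452.39 mm². φR_n = 0.75 × 469 × 452.39 × 15 × 1 = 2386.9 kN.
Bearing (8 mm plate, F_u = 450 MPa): end bolts L_c = 34 − 27/2 = 20.5, R_n = min(1.2×20.5×8×450, 2.4×24×8×450) = 88.56 kN/bolt; interior L_c = 66 − 27 = 39, R_n = 168.48 kN/bolt. φR_n = 0.75 × (3×88.56 + 12×168.48) = 1715.6 kN.
Tension yield (gross): A_g = 381×8 = 3048 mm². φR_n = 0.90 × 345 × 3048 = 946.4 kN.
Governing: min(2386.9, 1715.6, 946.4) = 946.4 kN → gross-section yield.

946.4 kN (gross-section yield governs)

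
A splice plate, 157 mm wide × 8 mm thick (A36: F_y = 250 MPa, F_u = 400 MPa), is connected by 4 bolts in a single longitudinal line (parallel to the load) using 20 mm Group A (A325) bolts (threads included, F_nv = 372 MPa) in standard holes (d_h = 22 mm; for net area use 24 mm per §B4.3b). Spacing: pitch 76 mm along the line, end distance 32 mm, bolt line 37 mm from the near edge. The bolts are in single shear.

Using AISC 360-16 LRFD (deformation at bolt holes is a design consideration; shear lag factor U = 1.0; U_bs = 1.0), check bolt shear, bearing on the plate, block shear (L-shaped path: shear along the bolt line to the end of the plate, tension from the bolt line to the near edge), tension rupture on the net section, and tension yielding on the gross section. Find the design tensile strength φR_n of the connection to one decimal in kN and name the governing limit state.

Bolt shear: A_b = π(20)²/4 = 314.16 mm². φR_n = 0.75 × 372 × 314.16 × 4 × 1 = 350.6 kN.
Bearing (8 mm plate, F_u = 400 MPa): end bolts L_c = 32 − 22/2 = 21, R_n = min(1.2×21×8×400, 2.4×20×8×400) = 80.64 kN/bolt; interior L_c = 76 − 22 = 54, R_n = 153.6 kN/bolt. φR_n = 0.75 × (1×80.64 + 3×153.6) = 406.1 kN.
Block shear: shear path 1×[32+3×76] = 1×260 mm, A_gv = 2080, A_nv = 1×(260 − 3.5×24)×8 = 1408 mm²; tension to near edge: (37 − 0.5×24)×8 = 200 mm². R_n = min(0.6×400×1408, 0.6×250×2080) + 1.0×400×200 = min(337.92, 312) + 80 = 392 kN. φR_n = 0.75 × 392 = 294.0 kN.
Tension rupture (net): A_n = (157 − 1×24)×8 = 1064 mm² (U = 1.0, A_e = A_n). φR_n = 0.75 × 400 × 1064 = 319.2 kN.
Tension yield (gross): A_g = 157×8 = 1256 mm². φR_n = 0.90 × 250 × 1256 = 282.6 kN.
Governing: min(350.6, 406.1, 294.0, 319.2, 282.6) = 282.6 kN → gross-section yield.

282.6 kN (gross-section yield governs)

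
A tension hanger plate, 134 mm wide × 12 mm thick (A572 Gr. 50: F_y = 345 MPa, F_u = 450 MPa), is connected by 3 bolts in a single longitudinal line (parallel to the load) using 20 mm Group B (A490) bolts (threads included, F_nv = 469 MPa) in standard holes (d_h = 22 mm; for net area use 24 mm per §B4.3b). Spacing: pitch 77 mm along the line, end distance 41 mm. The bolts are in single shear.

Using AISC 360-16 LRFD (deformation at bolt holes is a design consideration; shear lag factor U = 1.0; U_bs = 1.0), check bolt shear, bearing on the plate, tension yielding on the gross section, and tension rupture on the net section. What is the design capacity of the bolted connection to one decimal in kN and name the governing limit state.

331.5 kN (bolt shear governs)

Bolt shear: A_b = π(20)²/4 = 314.16 mm². φR_n = 0.75 × 469 × 314.16 × 3 × 1 = 331.5 kN.
Bearing (12 mm plate, F_u = 450 MPa): end bolts L_c = 41 − 22/2 = 30, R_n = min(1.2×30×12×450, 2.4×20×12×450) = 194.4 kN/bolt; interior L_c = 77 − 22 = 55, R_n = 259.2 kN/bolt. φR_n = 0.75 × (1×194.4 + 2×259.2) = 534.6 kN.
Tension yield (gross): A_g = 134×12 = 1608 mm². φR_n = 0.90 × 345 × 1608 = 499.3 kN.
Tension rupture (net): A_n = (134 − 1×24)×12 = 1320 mm² (U = 1.0, A_e = A_n). φR_n = 0.75 × 450 × 1320 = 445.5 kN.
Governing: min(331.5, 534.6, 499.3, 445.5) = 331.5 kN → bolt shear.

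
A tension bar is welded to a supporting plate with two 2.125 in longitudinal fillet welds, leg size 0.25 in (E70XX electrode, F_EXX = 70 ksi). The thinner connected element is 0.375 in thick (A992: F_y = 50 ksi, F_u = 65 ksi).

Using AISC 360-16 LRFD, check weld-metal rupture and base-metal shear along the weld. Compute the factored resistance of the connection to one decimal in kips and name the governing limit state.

23.7 kips (weld metal governs)

Weld metal: throat = 0.707×0.25 = 0.17675 in, L = 2×2.125 = 4.25 in. φR_n = 0.75 × 0.6 × 70 × 0.17675 × 4.25 = 23.7 kips.
Base metal shear (0.375 in plate): yield φR_n = 1.0×0.6×50×0.375×4.25 = 47.8 kips; rupture φR_n = 0.75×0.6×65×0.375×4.25 = 46.6 kips; take 46.6 kips (rupture).
Governing: min(23.7, 46.6) = 23.7 kips → weld metal.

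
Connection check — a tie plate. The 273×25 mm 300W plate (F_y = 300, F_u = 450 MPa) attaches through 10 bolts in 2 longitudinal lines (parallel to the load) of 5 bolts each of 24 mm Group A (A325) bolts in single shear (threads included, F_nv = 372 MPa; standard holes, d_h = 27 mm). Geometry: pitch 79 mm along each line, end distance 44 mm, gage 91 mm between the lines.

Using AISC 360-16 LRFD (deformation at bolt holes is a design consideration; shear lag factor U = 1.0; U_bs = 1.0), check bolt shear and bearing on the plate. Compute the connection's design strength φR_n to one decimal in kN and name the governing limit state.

1262.2 kN (bolt shear governs)

Bolt shear: A_b = π(24)²/4 = 452.39 mm². φR_n = 0.75 × 372 × 452.39 × 10 × 1 = 1262.2 kN.
Bearing (25 mm plate, F_u = 450 MPa): end bolts L_c = 44 − 27/2 = 30.5, R_n = min(1.2×30.5×25×450, 2.4×24×25×450) = 411.75 kN/bolt; interior L_c = 79 − 27 = 52, R_n = 648 kN/bolt. φR_n = 0.75 × (2×411.75 + 8×648) = 4505.6 kN.
Governing: min(1262.2, 4505.6) = 1262.2 kN → bolt shear.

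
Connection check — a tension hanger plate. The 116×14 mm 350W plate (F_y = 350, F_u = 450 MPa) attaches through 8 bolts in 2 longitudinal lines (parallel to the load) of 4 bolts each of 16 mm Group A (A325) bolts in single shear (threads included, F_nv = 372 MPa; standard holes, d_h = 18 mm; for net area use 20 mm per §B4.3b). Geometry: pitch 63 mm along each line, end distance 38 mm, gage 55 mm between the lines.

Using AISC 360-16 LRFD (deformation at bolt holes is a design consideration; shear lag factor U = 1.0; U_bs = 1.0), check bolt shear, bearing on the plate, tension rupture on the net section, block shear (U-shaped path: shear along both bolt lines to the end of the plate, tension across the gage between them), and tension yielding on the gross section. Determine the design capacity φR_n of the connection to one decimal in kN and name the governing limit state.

359.1 kN (net-section rupture governs)

Bolt shear: A_b = π(16)²/4 = 201.06 mm². φR_n = 0.75 × 372 × 201.06 × 8 × 1 = 448.8 kN.
Bearing (14 mm plate, F_u = 450 MPa): end bolts L_c = 38 − 18/2 = 29, R_n = min(1.2×29×14×450, 2.4×16×14×450) = 219.24 kN/bolt; interior L_c = 63 − 18 = 45, R_n = 241.92 kN/bolt. φR_n = 0.75 × (2×219.24 + 6×241.92) = 1417.5 kN.
Tension rupture (net): A_n = (116 − 2×20)×14 = 1064 mm² (U = 1.0, A_e = A_n). φR_n = 0.75 × 450 × 1064 = 359.1 kN.
Block shear: shear path 2×[38+3×63] = 2×227 mm, A_gv = 6356, A_nv = 2×(227 − 3.5×20)×14 = 4396 mm²; tension across gage: (55 − 1×20)×14 = 490 mm². R_n = min(0.6×450×4396, 0.6×350×6356) + 1.0×450×490 = min(1186.9, 1334.8) + 220.5 = 1407.4 kN. φR_n = 0.75 × 1407.4 = 1055.6 kN.
Tension yield (gross): A_g = 116×14 = 1624 mm². φR_n = 0.90 × 350 × 1624 = 511.6 kN.
Governing: min(448.8, 1417.5, 359.1, 1055.6, 511.6) = 359.1 kN → net-section rupture.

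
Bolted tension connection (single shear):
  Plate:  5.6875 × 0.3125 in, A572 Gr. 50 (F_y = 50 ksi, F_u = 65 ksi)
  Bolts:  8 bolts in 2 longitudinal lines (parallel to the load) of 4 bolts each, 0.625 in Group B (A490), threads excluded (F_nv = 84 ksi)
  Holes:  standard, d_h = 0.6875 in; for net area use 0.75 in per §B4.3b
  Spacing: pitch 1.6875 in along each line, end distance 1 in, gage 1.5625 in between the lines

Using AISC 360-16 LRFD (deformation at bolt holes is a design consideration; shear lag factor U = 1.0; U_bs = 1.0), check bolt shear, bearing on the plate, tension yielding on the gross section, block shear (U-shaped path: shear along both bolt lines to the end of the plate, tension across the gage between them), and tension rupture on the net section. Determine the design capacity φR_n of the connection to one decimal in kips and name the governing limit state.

63.8 kips (net-section rupture governs)

Bolt shear: A_b = π(0.625)²/4 = 0.3068 in². φR_n = 0.75 × 84 × 0.3068 × 8 × 1 = 154.6 kips.
Bearing (0.3125 in plate, F_u = 65 ksi): end bolts L_c = 1 − 0.6875/2 = 0.65625, R_n = min(1.2×0.65625×0.3125×65, 2.4×0.625×0.3125×65) = 15.996 kips/bolt; interior L_c = 1.6875 − 0.6875 = 1, R_n = 24.375 kips/bolt. φR_n = 0.75 × (2×15.996 + 6×24.375) = 133.7 kips.
Tension yield (gross): A_g = 5.6875×0.3125 = 1.7773 in². φR_n = 0.90 × 50 × 1.7773 = 80.0 kips.
Block shear: shear path 2×[1+3×1.6875] = 2×6.0625 in, A_gv = 3.7891, A_nv = 2×(6.0625 − 3.5×0.75)×0.3125 = 2.1484 in²; tension across gage: (1.5625 − 1×0.75)×0.3125 = 0.25391 in². R_n = min(0.6×65×2.1484, 0.6×50×3.7891) + 1.0×65×0.25391 = min(83.788, 113.67) + 16.504 = 100.29 kips. φR_n = 0.75 × 100.29 = 75.2 kips.
Tension rupture (net): A_n = (5.6875 − 2×0.75)×0.3125 = 1.3086 in² (U = 1.0, A_e = A_n). φR_n = 0.75 × 65 × 1.3086 = 63.8 kips.
Governing: min(154.6, 133.7, 80.0, 75.2, 63.8) = 63.8 kips → net-section rupture.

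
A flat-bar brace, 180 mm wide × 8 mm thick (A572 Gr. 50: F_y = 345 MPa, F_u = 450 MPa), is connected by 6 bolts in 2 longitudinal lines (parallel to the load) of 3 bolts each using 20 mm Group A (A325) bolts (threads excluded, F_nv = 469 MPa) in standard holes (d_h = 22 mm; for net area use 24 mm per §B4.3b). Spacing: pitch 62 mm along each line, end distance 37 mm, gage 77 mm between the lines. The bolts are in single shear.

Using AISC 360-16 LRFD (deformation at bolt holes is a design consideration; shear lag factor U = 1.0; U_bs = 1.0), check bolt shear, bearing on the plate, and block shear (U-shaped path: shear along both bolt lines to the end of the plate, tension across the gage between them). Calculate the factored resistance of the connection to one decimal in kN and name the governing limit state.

470.3 kN (block shear governs)

Bolt shear: A_b = π(20)²/4 = 314.16 mm². φR_n = 0.75 × 469 × 314.16 × 6 × 1 = 663.0 kN.
Bearing (8 mm plate, F_u = 450 MPa): end bolts L_c = 37 − 22/2 = 26, R_n = min(1.2×26×8×450, 2.4×20×8×450) = 112.32 kN/bolt; interior L_c = 62 − 22 = 40, R_n = 172.8 kN/bolt. φR_n = 0.75 × (2×112.32 + 4×172.8) = 686.9 kN.
Block shear: shear path 2×[37+2×62] = 2×161 mm, A_gv = 2576, A_nv = 2×(161 − 2.5×24)×8 = 1616 mm²; tension across gage: (77 − 1×24)×8 = 424 mm². R_n = min(0.6×450×1616, 0.6×345×2576) + 1.0×450×424 = min(436.32, 533.23) + 190.8 = 627.12 kN. φR_n = 0.75 × 627.12 = 470.3 kN.
Governing: min(663.0, 686.9, 470.3) = 470.3 kN → block shear.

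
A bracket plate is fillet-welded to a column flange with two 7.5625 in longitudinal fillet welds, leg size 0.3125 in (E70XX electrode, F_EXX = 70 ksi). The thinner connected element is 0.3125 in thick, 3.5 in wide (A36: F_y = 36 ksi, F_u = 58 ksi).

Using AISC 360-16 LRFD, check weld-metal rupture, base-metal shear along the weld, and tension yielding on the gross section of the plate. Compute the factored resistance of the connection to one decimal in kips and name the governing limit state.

35.4 kips (gross-section yield governs)

Weld metal: throat = 0.707×0.3125 = 0.22094 in, L = 2×7.5625 = 15.125 in. φR_n = 0.75 × 0.6 × 70 × 0.22094 × 15.125 = 105.3 kips.
Base metal shear (0.3125 in plate): yield φR_n = 1.0×0.6×36×0.3125×15.125 = 102.1 kips; rupture φR_n = 0.75×0.6×58×0.3125×15.125 = 123.4 kips; take 102.1 kips (yield).
Tension yield (gross): A_g = 3.5×0.3125 = 1.0938 in². φR_n = 0.90 × 36 × 1.0938 = 35.4 kips.
Governing: min(105.3, 102.1, 35.4) = 35.4 kips → gross-section yield.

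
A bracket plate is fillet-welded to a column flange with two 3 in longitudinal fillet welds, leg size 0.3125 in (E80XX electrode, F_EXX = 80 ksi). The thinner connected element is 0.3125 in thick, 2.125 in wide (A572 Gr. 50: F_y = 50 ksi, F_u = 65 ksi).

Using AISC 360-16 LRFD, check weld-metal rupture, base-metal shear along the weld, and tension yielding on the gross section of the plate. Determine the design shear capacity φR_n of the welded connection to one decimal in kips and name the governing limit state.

Weld metal: throat = 0.707×0.3125 = 0.22094 in, L = 2×3 = 6 in. φR_n = 0.75 × 0.6 × 80 × 0.22094 × 6 = 47.7 kips.
Base metal shear (0.3125 in plate): yield φR_n = 1.0×0.6×50×0.3125×6 = 56.3 kips; rupture φR_n = 0.75×0.6×65×0.3125×6 = 54.8 kips; take 54.8 kips (rupture).
Tension yield (gross): A_g = 2.125×0.3125 = 0.66406 in². φR_n = 0.90 × 50 × 0.66406 = 29.9 kips.
Governing: min(47.7, 54.8, 29.9) = 29.9 kips → gross-section yield.

29.9 kips (gross-section yield governs)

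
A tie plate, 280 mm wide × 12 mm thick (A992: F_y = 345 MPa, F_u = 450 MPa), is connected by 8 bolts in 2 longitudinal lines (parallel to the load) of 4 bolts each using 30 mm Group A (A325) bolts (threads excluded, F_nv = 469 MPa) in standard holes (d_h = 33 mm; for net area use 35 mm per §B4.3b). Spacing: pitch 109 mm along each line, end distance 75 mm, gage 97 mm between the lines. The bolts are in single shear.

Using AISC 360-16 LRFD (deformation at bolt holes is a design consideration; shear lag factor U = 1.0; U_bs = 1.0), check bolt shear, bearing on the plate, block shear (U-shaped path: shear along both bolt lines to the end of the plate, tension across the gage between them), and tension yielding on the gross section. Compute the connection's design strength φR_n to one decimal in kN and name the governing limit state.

1043.3 kN (gross-section yield governs)

Bolt shear: A_b = π(30)²/4 = 706.86 mm². φR_n = 0.75 × 469 × 706.86 × 8 × 1 = 1989.1 kN.
Bearing (12 mm plate, F_u = 450 MPa): end bolts L_c = 75 − 33/2 = 58.5, R_n = min(1.2×58.5×12×450, 2.4×30×12×450) = 379.08 kN/bolt; interior L_c = 109 − 33 = 76, R_n = 388.8 kN/bolt. φR_n = 0.75 × (2×379.08 + 6×388.8) = 2318.2 kN.
Block shear: shear path 2×[75+3×109] = 2×402 mm, A_gv = 9648, A_nv = 2×(402 − 3.5×35)×12 = 6708 mm²; tension across gage: (97 − 1×35)×12 = 744 mm². R_n = min(0.6×450×6708, 0.6×345×9648) + 1.0×450×744 = min(1811.2, 1997.1) + 334.8 = 2146 kN. φR_n = 0.75 × 2146 = 1609.5 kN.
Tension yield (gross): A_g = 280×12 = 3360 mm². φR_n = 0.90 × 345 × 3360 = 1043.3 kN.
Governing: min(1989.1, 2318.2, 1609.5, 1043.3) = 1043.3 kN → gross-section yield.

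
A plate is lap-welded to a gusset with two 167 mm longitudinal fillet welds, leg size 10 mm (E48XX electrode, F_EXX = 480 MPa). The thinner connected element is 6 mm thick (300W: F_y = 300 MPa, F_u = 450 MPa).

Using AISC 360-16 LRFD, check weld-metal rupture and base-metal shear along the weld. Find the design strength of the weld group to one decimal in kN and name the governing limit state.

360.7 kN (base-metal shear governs)

Weld metal: throat = 0.707×10 = 7.07 mm, L = 2×167 = 334 mm. φR_n = 0.75 × 0.6 × 480 × 7.07 × 334 = 510.1 kN.
Base metal shear (6 mm plate): yield φR_n = 1.0×0.6×300×6×334 = 360.7 kN; rupture φR_n = 0.75×0.6×450×6×334 = 405.8 kN; take 360.7 kN (yield).
Governing: min(510.1, 360.7) = 360.7 kN → base-metal shear.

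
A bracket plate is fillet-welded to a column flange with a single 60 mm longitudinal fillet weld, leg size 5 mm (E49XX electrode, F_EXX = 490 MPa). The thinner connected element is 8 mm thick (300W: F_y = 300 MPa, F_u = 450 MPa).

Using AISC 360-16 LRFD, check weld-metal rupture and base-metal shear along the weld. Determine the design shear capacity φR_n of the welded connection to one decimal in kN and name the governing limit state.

46.8 kN (weld metal governs)

Weld metal: throat = 0.707×5 = 3.535 mm, L = 60 mm. φR_n = 0.75 × 0.6 × 490 × 3.535 × 60 = 46.8 kN.
Base metal shear (8 mm plate): yield φR_n = 1.0×0.6×300×8×60 = 86.4 kN; rupture φR_n = 0.75×0.6×450×8×60 = 97.2 kN; take 86.4 kN (yield).
Governing: min(46.8, 86.4) = 46.8 kN → weld metal.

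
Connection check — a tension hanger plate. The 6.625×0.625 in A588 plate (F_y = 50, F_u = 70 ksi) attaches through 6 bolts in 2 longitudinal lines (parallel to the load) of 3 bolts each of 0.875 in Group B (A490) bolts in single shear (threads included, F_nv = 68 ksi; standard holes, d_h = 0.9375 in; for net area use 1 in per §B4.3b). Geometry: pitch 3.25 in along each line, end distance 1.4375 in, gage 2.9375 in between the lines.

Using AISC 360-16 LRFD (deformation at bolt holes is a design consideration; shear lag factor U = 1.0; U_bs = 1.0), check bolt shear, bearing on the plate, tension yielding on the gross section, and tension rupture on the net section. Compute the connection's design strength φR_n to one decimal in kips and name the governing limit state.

Bolt shear: A_b = π(0.875)²/4 = 0.60132 in². φR_n = 0.75 × 68 × 0.60132 × 6 × 1 = 184.0 kips.
Bearing (0.625 in plate, F_u = 70 ksi): end bolts L_c = 1.4375 − 0.9375/2 = 0.96875, R_n = min(1.2×0.96875×0.625×70, 2.4×0.875×0.625×70) = 50.859 kips/bolt; interior L_c = 3.25 − 0.9375 = 2.3125, R_n = 91.875 kips/bolt. φR_n = 0.75 × (2×50.859 + 4×91.875) = 351.9 kips.
Tension yield (gross): A_g = 6.625×0.625 = 4.1406 in². φR_n = 0.90 × 50 × 4.1406 = 186.3 kips.
Tension rupture (net): A_n = (6.625 − 2×1)×0.625 = 2.8906 in² (U = 1.0, A_e = A_n). φR_n = 0.75 × 70 × 2.8906 = 151.8 kips.
Governing: min(184.0, 351.9, 186.3, 151.8) = 151.8 kips → net-section rupture.

151.8 kips (net-section rupture governs)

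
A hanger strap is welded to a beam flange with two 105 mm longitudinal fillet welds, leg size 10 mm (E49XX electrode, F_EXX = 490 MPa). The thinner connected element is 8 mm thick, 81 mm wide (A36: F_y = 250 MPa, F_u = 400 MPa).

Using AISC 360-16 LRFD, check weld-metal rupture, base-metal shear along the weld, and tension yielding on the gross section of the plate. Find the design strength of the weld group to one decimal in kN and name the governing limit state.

145.8 kN (gross-section yield governs)

Weld metal: throat = 0.707×10 = 7.07 mm, L = 2×105 = 210 mm. φR_n = 0.75 × 0.6 × 490 × 7.07 × 210 = 327.4 kN.
Base metal shear (8 mm plate): yield φR_n = 1.0×0.6×250×8×210 = 252.0 kN; rupture φR_n = 0.75×0.6×400×8×210 = 302.4 kN; take 252.0 kN (yield).
Tension yield (gross): A_g = 81×8 = 648 mm². φR_n = 0.90 × 250 × 648 = 145.8 kN.
Governing: min(327.4, 252.0, 145.8) = 145.8 kN → gross-section yield.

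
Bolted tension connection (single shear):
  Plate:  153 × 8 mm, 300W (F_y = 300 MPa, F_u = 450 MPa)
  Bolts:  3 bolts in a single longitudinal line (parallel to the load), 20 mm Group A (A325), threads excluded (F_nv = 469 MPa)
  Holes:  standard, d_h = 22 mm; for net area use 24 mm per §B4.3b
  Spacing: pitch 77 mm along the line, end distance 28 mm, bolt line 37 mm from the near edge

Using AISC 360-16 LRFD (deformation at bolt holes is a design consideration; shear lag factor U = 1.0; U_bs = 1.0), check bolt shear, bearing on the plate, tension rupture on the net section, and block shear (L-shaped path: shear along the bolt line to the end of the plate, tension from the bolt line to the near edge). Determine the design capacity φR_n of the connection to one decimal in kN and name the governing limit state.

Bolt shear: A_b = π(20)²/4 = 314.16 mm². φR_n = 0.75 × 469 × 314.16 × 3 × 1 = 331.5 kN.
Bearing (8 mm plate, F_u = 450 MPa): end bolts L_c = 28 − 22/2 = 17, R_n = min(1.2×17×8×450, 2.4×20×8×450) = 73.44 kN/bolt; interior L_c = 77 − 22 = 55, R_n = 172.8 kN/bolt. φR_n = 0.75 × (1×73.44 + 2×172.8) = 314.3 kN.
Tension rupture (net): A_n = (153 − 1×24)×8 = 1032 mm² (U = 1.0, A_e = A_n). φR_n = 0.75 × 450 × 1032 = 348.3 kN.
Block shear: shear path 1×[28+2×77] = 1×182 mm, A_gv = 1456, A_nv = 1×(182 − 2.5×24)×8 = 976 mm²; tension to near edge: (37 − 0.5×24)×8 = 200 mm². R_n = min(0.6×450×976, 0.6×300×1456) + 1.0×450×200 = min(263.52, 262.08) + 90 = 352.08 kN. φR_n = 0.75 × 352.08 = 264.1 kN.
Governing: min(331.5, 314.3, 348.3, 264.1) = 264.1 kN → block shear.

264.1 kN (block shear governs)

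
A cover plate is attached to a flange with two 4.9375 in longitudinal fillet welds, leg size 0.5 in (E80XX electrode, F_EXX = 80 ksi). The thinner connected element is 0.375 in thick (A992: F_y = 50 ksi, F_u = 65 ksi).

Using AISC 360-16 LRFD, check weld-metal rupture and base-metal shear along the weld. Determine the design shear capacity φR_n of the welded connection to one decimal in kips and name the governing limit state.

108.3 kips (base-metal shear governs)

Weld metal: throat = 0.707×0.5 = 0.3535 in, L = 2×4.9375 = 9.875 in. φR_n = 0.75 × 0.6 × 80 × 0.3535 × 9.875 = 125.7 kips.
Base metal shear (0.375 in plate): yield φR_n = 1.0×0.6×50×0.375×9.875 = 111.1 kips; rupture φR_n = 0.75×0.6×65×0.375×9.875 = 108.3 kips; take 108.3 kips (rupture).
Governing: min(125.7, 108.3) = 108.3 kips → base-metal shear.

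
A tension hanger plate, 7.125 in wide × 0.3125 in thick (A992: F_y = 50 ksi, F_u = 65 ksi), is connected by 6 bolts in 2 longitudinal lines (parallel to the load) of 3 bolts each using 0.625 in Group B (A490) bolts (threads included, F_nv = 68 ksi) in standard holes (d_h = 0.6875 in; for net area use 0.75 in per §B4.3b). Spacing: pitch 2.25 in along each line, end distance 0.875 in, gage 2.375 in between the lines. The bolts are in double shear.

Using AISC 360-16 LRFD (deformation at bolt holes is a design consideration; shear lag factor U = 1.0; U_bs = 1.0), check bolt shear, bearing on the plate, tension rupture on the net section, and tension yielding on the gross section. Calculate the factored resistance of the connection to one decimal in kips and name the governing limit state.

85.7 kips (net-section rupture governs)

Bolt shear: A_b = π(0.625)²/4 = 0.3068 in². φR_n = 0.75 × 68 × 0.3068 × 6 × 2 = 187.8 kips.
Bearing (0.3125 in plate, F_u = 65 ksi): end bolts L_c = 0.875 − 0.6875/2 = 0.53125, R_n = min(1.2×0.53125×0.3125×65, 2.4×0.625×0.3125×65) = 12.949 kips/bolt; interior L_c = 2.25 − 0.6875 = 1.5625, R_n = 30.469 kips/bolt. φR_n = 0.75 × (2×12.949 + 4×30.469) = 110.8 kips.
Tension rupture (net): A_n = (7.125 − 2×0.75)×0.3125 = 1.7578 in² (U = 1.0, A_e = A_n). φR_n = 0.75 × 65 × 1.7578 = 85.7 kips.
Tension yield (gross): A_g = 7.125×0.3125 = 2.2266 in². φR_n = 0.90 × 50 × 2.2266 = 100.2 kips.
Governing: min(187.8, 110.8, 85.7, 100.2) = 85.7 kips → net-section rupture.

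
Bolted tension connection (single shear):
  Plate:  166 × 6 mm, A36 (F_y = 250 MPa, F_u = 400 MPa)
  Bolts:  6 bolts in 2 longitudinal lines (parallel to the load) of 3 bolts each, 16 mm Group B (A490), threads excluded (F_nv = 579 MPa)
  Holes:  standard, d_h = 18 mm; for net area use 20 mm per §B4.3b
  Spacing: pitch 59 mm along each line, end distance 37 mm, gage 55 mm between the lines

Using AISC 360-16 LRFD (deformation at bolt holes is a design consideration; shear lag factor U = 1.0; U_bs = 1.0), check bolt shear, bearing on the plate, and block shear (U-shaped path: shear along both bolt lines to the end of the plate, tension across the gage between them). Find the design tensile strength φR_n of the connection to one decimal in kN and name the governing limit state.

272.3 kN (block shear governs)

Bolt shear: A_b = π(16)²/4 = 201.06 mm². φR_n = 0.75 × 579 × 201.06 × 6 × 1 = 523.9 kN.
Bearing (6 mm plate, F_u = 400 MPa): end bolts L_c = 37 − 18/2 = 28, R_n = min(1.2×28×6×400, 2.4×16×6×400) = 80.64 kN/bolt; interior L_c = 59 − 18 = 41, R_n = 92.16 kN/bolt. φR_n = 0.75 × (2×80.64 + 4×92.16) = 397.4 kN.
Block shear: shear path 2×[37+2×59] = 2×155 mm, A_gv = 1860, A_nv = 2×(155 − 2.5×20)×6 = 1260 mm²; tension across gage: (55 − 1×20)×6 = 210 mm². R_n = min(0.6×400×1260, 0.6×250×1860) + 1.0×400×210 = min(302.4, 279) + 84 = 363 kN. φR_n = 0.75 × 363 = 272.3 kN.
Governing: min(523.9, 397.4, 272.3) = 272.3 kN → block shear.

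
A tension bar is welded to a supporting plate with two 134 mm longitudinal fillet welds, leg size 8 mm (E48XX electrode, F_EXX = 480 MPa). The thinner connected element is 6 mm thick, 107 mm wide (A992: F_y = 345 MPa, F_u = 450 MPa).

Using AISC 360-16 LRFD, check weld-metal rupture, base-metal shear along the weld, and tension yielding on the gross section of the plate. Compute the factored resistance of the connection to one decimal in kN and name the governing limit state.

199.3 kN (gross-section yield governs)

Weld metal: throat = 0.707×8 = 5.656 mm, L = 2×134 = 268 mm. φR_n = 0.75 × 0.6 × 480 × 5.656 × 268 = 327.4 kN.
Base metal shear (6 mm plate): yield φR_n = 1.0×0.6×345×6×268 = 332.9 kN; rupture φR_n = 0.75×0.6×450×6×268 = 325.6 kN; take 325.6 kN (rupture).
Tension yield (gross): A_g = 107×6 = 642 mm². φR_n = 0.90 × 345 × 642 = 199.3 kN.
Governing: min(327.4, 325.6, 199.3) = 199.3 kN → gross-section yield.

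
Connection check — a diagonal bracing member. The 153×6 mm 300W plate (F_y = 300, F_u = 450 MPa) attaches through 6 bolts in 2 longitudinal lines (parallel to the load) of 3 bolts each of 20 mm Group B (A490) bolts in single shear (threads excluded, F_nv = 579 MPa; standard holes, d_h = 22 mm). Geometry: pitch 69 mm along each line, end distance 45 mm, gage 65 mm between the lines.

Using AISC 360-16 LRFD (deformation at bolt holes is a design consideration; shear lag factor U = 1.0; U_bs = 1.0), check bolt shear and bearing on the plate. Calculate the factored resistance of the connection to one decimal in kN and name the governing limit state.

554.0 kN (bearing governs)

Bolt shear: A_b = π(20)²/4 = 314.16 mm². φR_n = 0.75 × 579 × 314.16 × 6 × 1 = 818.5 kN.
Bearing (6 mm plate, F_u = 450 MPa): end bolts L_c = 45 − 22/2 = 34, R_n = min(1.2×34×6×450, 2.4×20×6×450) = 110.16 kN/bolt; interior L_c = 69 − 22 = 47, R_n = 129.6 kN/bolt. φR_n = 0.75 × (2×110.16 + 4×129.6) = 554.0 kN.
Governing: min(818.5, 554.0) = 554.0 kN → bearing.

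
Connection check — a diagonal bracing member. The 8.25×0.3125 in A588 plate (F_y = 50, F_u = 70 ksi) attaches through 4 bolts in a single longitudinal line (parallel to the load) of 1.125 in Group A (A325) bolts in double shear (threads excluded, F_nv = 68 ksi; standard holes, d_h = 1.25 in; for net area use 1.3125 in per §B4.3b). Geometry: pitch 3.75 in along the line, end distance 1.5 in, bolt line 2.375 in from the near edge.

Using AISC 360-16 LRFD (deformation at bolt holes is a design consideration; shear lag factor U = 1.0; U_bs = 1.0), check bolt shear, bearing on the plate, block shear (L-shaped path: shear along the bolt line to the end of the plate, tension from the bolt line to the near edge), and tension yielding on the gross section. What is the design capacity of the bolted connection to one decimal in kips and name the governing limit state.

108.5 kips (block shear governs)

Bolt shear: A_b = π(1.125)²/4 = 0.99402 in². φR_n = 0.75 × 68 × 0.99402 × 4 × 2 = 405.6 kips.
Bearing (0.3125 in plate, F_u = 70 ksi): end bolts L_c = 1.5 − 1.25/2 = 0.875, R_n = min(1.2×0.875×0.3125×70, 2.4×1.125×0.3125×70) = 22.969 kips/bolt; interior L_c = 3.75 − 1.25 = 2.5, R_n = 59.063 kips/bolt. φR_n = 0.75 × (1×22.969 + 3×59.063) = 150.1 kips.
Block shear: shear path 1×[1.5+3×3.75] = 1×12.75 in, A_gv = 3.9844, A_nv = 1×(12.75 − 3.5×1.3125)×0.3125 = 2.5488 in²; tension to near edge: (2.375 − 0.5×1.3125)×0.3125 = 0.53711 in². R_n = min(0.6×70×2.5488, 0.6×50×3.9844) + 1.0×70×0.53711 = min(107.05, 119.53) + 37.598 = 144.65 kips. φR_n = 0.75 × 144.65 = 108.5 kips.
Tension yield (gross): A_g = 8.25×0.3125 = 2.5781 in². φR_n = 0.90 × 50 × 2.5781 = 116.0 kips.
Governing: min(405.6, 150.1, 108.5, 116.0) = 108.5 kips → block shear.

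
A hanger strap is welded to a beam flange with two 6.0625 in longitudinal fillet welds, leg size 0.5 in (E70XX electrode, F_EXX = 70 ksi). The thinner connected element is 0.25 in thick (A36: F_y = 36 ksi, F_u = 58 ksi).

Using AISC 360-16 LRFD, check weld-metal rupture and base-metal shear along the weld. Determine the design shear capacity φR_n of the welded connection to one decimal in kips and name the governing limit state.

65.5 kips (base-metal shear governs)

Weld metal: throat = 0.707×0.5 = 0.3535 in, L = 2×6.0625 = 12.125 in. φR_n = 0.75 × 0.6 × 70 × 0.3535 × 12.125 = 135.0 kips.
Base metal shear (0.25 in plate): yield φR_n = 1.0×0.6×36×0.25×12.125 = 65.5 kips; rupture φR_n = 0.75×0.6×58×0.25×12.125 = 79.1 kips; take 65.5 kips (yield).
Governing: min(135.0, 65.5) = 65.5 kips → base-metal shear.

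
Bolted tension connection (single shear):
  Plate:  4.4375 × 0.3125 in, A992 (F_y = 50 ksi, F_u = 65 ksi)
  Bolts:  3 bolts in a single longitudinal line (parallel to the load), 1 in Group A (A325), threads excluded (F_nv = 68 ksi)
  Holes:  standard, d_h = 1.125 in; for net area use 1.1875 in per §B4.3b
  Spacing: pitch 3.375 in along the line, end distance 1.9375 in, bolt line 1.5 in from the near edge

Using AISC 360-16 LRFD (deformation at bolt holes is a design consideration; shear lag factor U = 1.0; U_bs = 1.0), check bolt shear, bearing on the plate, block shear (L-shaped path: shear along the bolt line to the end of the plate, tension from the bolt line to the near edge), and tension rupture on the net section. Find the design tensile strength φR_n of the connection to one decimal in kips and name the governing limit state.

49.5 kips (net-section rupture governs)

Bolt shear: A_b = π(1)²/4 = 0.7854 in². φR_n = 0.75 × 68 × 0.7854 × 3 × 1 = 120.2 kips.
Bearing (0.3125 in plate, F_u = 65 ksi): end bolts L_c = 1.9375 − 1.125/2 = 1.375, R_n = min(1.2×1.375×0.3125×65, 2.4×1×0.3125×65) = 33.516 kips/bolt; interior L_c = 3.375 − 1.125 = 2.25, R_n = 48.75 kips/bolt. φR_n = 0.75 × (1×33.516 + 2×48.75) = 98.3 kips.
Block shear: shear path 1×[1.9375+2×3.375] = 1×8.6875 in, A_gv = 2.7148, A_nv = 1×(8.6875 − 2.5×1.1875)×0.3125 = 1.7871 in²; tension to near edge: (1.5 − 0.5×1.1875)×0.3125 = 0.2832 in². R_n = min(0.6×65×1.7871, 0.6×50×2.7148) + 1.0×65×0.2832 = min(69.697, 81.444) + 18.408 = 88.105 kips. φR_n = 0.75 × 88.105 = 66.1 kips.
Tension rupture (net): A_n = (4.4375 − 1×1.1875)×0.3125 = 1.0156 in² (U = 1.0, A_e = A_n). φR_n = 0.75 × 65 × 1.0156 = 49.5 kips.
Governing: min(120.2, 98.3, 66.1, 49.5) = 49.5 kips → net-section rupture.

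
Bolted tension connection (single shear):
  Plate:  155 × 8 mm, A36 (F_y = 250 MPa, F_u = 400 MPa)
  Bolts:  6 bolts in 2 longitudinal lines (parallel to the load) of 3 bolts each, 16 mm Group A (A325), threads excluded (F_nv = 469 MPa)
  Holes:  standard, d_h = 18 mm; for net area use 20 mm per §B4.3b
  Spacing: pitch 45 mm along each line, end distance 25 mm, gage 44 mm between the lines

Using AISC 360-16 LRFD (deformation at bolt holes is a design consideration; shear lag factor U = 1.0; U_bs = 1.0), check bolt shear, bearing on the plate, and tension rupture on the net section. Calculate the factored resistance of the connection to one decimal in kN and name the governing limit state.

276.0 kN (net-section rupture governs)

Bolt shear: A_b = π(16)²/4 = 201.06 mm². φR_n = 0.75 × 469 × 201.06 × 6 × 1 = 424.3 kN.
Bearing (8 mm plate, F_u = 400 MPa): end bolts L_c = 25 − 18/2 = 16, R_n = min(1.2×16×8×400, 2.4×16×8×400) = 61.44 kN/bolt; interior L_c = 45 − 18 = 27, R_n = 103.68 kN/bolt. φR_n = 0.75 × (2×61.44 + 4×103.68) = 403.2 kN.
Tension rupture (net): A_n = (155 − 2×20)×8 = 920 mm² (U = 1.0, A_e = A_n). φR_n = 0.75 × 400 × 920 = 276.0 kN.
Governing: min(424.3, 403.2, 276.0) = 276.0 kN → net-section rupture.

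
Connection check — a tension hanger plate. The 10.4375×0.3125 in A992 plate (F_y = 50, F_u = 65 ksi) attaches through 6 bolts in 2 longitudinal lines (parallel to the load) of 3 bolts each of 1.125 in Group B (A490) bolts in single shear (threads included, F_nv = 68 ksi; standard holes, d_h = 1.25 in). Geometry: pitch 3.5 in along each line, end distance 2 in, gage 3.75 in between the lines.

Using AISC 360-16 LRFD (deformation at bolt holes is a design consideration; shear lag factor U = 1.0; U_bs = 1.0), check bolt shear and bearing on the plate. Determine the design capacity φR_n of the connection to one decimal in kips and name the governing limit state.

Bolt shear: A_b = π(1.125)²/4 = 0.99402 in². φR_n = 0.75 × 68 × 0.99402 × 6 × 1 = 304.2 kips.
Bearing (0.3125 in plate, F_u = 65 ksi): end bolts L_c = 2 − 1.25/2 = 1.375, R_n = min(1.2×1.375×0.3125×65, 2.4×1.125×0.3125×65) = 33.516 kips/bolt; interior L_c = 3.5 − 1.25 = 2.25, R_n = 54.844 kips/bolt. φR_n = 0.75 × (2×33.516 + 4×54.844) = 214.8 kips.
Governing: min(304.2, 214.8) = 214.8 kips → bearing.

214.8 kips (bearing governs)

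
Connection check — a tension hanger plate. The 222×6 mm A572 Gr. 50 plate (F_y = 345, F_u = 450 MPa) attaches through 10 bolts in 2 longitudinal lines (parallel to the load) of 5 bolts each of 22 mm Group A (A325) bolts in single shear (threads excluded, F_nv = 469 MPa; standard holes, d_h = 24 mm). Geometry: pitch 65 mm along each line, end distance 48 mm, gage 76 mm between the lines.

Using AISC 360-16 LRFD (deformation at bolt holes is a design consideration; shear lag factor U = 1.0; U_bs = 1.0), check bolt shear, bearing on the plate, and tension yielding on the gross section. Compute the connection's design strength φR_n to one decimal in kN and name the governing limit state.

413.6 kN (gross-section yield governs)

Bolt shear: A_b = π(22)²/4 = 380.13 mm². φR_n = 0.75 × 469 × 380.13 × 10 × 1 = 1337.1 kN.
Bearing (6 mm plate, F_u = 450 MPa): end bolts L_c = 48 − 24/2 = 36, R_n = min(1.2×36×6×450, 2.4×22×6×450) = 116.64 kN/bolt; interior L_c = 65 − 24 = 41, R_n = 132.84 kN/bolt. φR_n = 0.75 × (2×116.64 + 8×132.84) = 972.0 kN.
Tension yield (gross): A_g = 222×6 = 1332 mm². φR_n = 0.90 × 345 × 1332 = 413.6 kN.
Governing: min(1337.1, 972.0, 413.6) = 413.6 kN → gross-section yield.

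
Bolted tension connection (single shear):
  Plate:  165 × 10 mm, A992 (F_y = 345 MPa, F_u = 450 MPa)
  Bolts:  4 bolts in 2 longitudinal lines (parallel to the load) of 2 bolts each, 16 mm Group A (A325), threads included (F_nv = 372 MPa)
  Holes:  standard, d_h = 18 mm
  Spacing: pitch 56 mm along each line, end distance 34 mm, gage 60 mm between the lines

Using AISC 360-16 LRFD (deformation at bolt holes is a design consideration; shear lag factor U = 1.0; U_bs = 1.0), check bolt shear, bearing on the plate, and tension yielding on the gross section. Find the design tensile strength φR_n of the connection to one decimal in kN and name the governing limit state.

Bolt shear: A_b = π(16)²/4 = 201.06 mm². φR_n = 0.75 × 372 × 201.06 × 4 × 1 = 224.4 kN.
Bearing (10 mm plate, F_u = 450 MPa): end bolts L_c = 34 − 18/2 = 25, R_n = min(1.2×25×10×450, 2.4×16×10×450) = 135 kN/bolt; interior L_c = 56 − 18 = 38, R_n = 172.8 kN/bolt. φR_n = 0.75 × (2×135 + 2×172.8) = 461.7 kN.
Tension yield (gross): A_g = 165×10 = 1650 mm². φR_n = 0.90 × 345 × 1650 = 512.3 kN.
Governing: min(224.4, 461.7, 512.3) = 224.4 kN → bolt shear.

224.4 kN (bolt shear governs)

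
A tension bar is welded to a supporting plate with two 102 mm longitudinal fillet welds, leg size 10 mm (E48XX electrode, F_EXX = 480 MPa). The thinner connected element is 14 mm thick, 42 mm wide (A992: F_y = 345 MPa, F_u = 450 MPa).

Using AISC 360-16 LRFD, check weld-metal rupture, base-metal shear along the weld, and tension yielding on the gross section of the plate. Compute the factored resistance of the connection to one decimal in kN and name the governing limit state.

Weld metal: throat = 0.707×10 = 7.07 mm, L = 2×102 = 204 mm. φR_n = 0.75 × 0.6 × 480 × 7.07 × 204 = 311.5 kN.
Base metal shear (14 mm plate): yield φR_n = 1.0×0.6×345×14×204 = 591.2 kN; rupture φR_n = 0.75×0.6×450×14×204 = 578.3 kN; take 578.3 kN (rupture).
Tension yield (gross): A_g = 42×14 = 588 mm². φR_n = 0.90 × 345 × 588 = 182.6 kN.
Governing: min(311.5, 578.3, 182.6) = 182.6 kN → gross-section yield.

182.6 kN (gross-section yield governs)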